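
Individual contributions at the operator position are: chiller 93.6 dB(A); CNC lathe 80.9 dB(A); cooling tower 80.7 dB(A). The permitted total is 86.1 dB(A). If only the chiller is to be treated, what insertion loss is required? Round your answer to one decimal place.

Fixed contribution from the other sources: Σ 10^(L/10) = 10^(80.9/10) + 10^(80.7/10) = 2.405e+08 (83.81 dB(A)).
The limit corresponds to 10^(86.1/10) = 4.074e+08; subtracting the fixed part leaves 1.669e+08 for the chiller, i.e. 82.22 dB(A).
So the chiller must be reduced from 93.6 to 82.22 dB(A): IL = 11.38 dB.

11.4 dB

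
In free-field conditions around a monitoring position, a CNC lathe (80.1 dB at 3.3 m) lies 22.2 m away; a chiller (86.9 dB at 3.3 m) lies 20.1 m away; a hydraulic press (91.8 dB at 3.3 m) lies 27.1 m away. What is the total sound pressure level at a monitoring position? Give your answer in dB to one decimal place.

First find each source's level at the receiver (point-source: −20·log₁₀(r/r_ref)), then combine on an intensity basis.
CNC lathe: 80.1 − 20·log₁₀(22.2/3.3) = 80.1 − 16.56 = 63.54 dB.
chiller: 86.9 − 20·log₁₀(20.1/3.3) = 86.9 − 15.69 = 71.21 dB.
hydraulic press: 91.8 − 20·log₁₀(27.1/3.3) = 91.8 − 18.29 = 73.51 dB.
Σ 10^(L/10) = 3.791e+07 → L_total = 10·log₁₀(3.791e+07) = 75.79 dB.

75.8 dB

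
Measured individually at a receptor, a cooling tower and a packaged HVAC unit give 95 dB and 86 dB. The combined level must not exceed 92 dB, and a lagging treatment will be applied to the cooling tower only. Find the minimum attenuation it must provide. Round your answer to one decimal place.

The untreated sources together contribute 10^(86/10) = 3.981e+08, i.e. 86.00 dB.
The limit corresponds to 10^(92/10) = 1.585e+09; subtracting the fixed part leaves 1.187e+09 for the cooling tower, i.e. 90.74 dB.
So the cooling tower must be reduced from 95 to 90.74 dB: IL = 4.26 dB.

4.3 dB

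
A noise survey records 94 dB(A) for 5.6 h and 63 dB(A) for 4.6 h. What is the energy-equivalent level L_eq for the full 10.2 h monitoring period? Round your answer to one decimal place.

91.4 dB(A)

Weight each interval's intensity by its duration and average over T = 10.2 h:
Σ tᵢ·10^(Lᵢ/10) = 5.6·10^(94/10) + 4.6·10^(63/10) = 1.408e+10.
L_eq = 10·log₁₀(1.408e+10/10.2) = 91.40 dB(A).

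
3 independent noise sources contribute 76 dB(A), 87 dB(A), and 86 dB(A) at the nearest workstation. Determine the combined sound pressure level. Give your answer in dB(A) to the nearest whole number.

90 dB(A)

Incoherent sources combine by intensity addition: L_total = 10·log₁₀(Σ 10^(L_i/10)).
Σ 10^(L/10) = 10^(76/10) + 10^(87/10) + 10^(86/10) = 9.391e+08.
L_total = 10·log₁₀(9.391e+08) = 89.73 dB(A).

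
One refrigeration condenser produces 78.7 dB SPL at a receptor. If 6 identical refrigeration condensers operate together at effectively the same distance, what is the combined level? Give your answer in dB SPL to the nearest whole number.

86 dB SPL

N identical incoherent sources raise the level by 10·log₁₀ N.
L_total = 78.7 + 10·log₁₀(6) = 78.7 + 7.782 = 86.48 dB SPL.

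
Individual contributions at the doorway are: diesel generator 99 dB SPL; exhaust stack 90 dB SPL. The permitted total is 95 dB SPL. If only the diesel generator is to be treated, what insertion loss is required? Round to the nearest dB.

Fixed contribution from the other source: Σ 10^(L/10) = 10^(90/10) = 1.000e+09 (90.00 dB SPL).
The limit corresponds to 10^(95/10) = 3.162e+09; subtracting the fixed part leaves 2.162e+09 for the diesel generator, i.e. 93.35 dB SPL.
So the diesel generator must be reduced from 99 to 93.35 dB SPL: IL = 5.65 dB.

6 dB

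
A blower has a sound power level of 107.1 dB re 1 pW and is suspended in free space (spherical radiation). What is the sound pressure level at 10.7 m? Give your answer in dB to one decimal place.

Free-field spherical radiation: L_p = L_w − 10·log₁₀(4π·r²), r = 10.7 m.
4π·r² = 1439 m², 10·log₁₀ of that is 31.580 dB.
L_p = 107.1 − 31.580 = 75.52 dB.

75.5 dB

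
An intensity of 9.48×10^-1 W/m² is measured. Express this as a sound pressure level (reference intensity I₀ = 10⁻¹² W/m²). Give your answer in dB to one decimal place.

119.8 dB

L = 10·log₁₀(I/I₀) = 10·log₁₀(9.48×10^-1/10⁻¹²) = 10·log₁₀(9.48×10^11).
L = 10·(0.9768 + 11) = 119.77 dB.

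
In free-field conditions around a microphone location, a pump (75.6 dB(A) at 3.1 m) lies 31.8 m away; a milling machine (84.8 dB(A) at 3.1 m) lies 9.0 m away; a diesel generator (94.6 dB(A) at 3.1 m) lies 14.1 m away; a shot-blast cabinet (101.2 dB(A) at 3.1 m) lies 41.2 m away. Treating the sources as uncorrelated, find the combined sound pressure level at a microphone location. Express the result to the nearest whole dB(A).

Propagate each source to the receiver with L = L_ref − 20·log₁₀(r/r_ref), then add intensities.
pump: 75.6 − 20·log₁₀(31.8/3.1) = 75.6 − 20.22 = 55.38 dB(A).
milling machine: 84.8 − 20·log₁₀(9.0/3.1) = 84.8 − 9.26 = 75.54 dB(A).
diesel generator: 94.6 − 20·log₁₀(14.1/3.1) = 94.6 − 13.16 = 81.44 dB(A).
shot-blast cabinet: 101.2 − 20·log₁₀(41.2/3.1) = 101.2 − 22.47 = 78.73 dB(A).
Σ 10^(L/10) = 2.502e+08 → L_total = 10·log₁₀(2.502e+08) = 83.98 dB(A).

84 dB(A)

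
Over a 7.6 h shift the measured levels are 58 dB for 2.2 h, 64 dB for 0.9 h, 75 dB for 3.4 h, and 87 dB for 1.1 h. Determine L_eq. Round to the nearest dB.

Weight each interval's intensity by its duration and average over T = 7.6 h:
Σ tᵢ·10^(Lᵢ/10) = 2.2·10^(58/10) + 0.9·10^(64/10) + 3.4·10^(75/10) + 1.1·10^(87/10) = 6.625e+08.
L_eq = 10·log₁₀(6.625e+08/7.6) = 79.40 dB.

79 dB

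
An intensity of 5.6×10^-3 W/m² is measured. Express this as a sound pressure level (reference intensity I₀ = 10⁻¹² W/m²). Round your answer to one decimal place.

97.5 dB

I/I₀ = 5.6×10^-3/10⁻¹² = 5.6×10^9, and L = 10·log₁₀(I/I₀).
L = 10·(0.7482 + 9) = 97.48 dB.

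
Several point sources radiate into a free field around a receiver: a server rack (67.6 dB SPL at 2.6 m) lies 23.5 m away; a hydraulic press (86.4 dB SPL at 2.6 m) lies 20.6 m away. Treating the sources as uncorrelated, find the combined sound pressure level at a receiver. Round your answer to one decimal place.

68.5 dB SPL

Apply inverse-square spreading to bring every level to the receiver, then sum 10^(L/10).
server rack: 67.6 − 20·log₁₀(23.5/2.6) = 67.6 − 19.12 = 48.48 dB SPL.
hydraulic press: 86.4 − 20·log₁₀(20.6/2.6) = 86.4 − 17.98 = 68.42 dB SPL.
Σ 10^(L/10) = 7.024e+06 → L_total = 10·log₁₀(7.024e+06) = 68.47 dB SPL.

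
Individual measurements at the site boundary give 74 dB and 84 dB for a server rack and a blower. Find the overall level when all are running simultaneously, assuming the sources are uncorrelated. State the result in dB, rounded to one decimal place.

For uncorrelated sources the intensities add, so convert each level to linear form, sum, and take 10·log₁₀ of the total.
Σ 10^(L/10) = 10^(74/10) + 10^(84/10) = 2.763e+08.
L_total = 10·log₁₀(2.763e+08) = 84.41 dB.

84.4 dB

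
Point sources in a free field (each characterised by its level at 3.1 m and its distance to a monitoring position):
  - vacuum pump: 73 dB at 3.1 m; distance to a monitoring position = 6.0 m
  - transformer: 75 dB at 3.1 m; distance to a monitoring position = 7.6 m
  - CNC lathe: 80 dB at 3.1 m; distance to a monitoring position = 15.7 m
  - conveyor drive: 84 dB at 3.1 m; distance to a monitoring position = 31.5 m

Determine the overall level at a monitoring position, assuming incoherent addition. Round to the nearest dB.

First find each source's level at the receiver (point-source: −20·log₁₀(r/r_ref)), then combine on an intensity basis.
vacuum pump: 73 − 20·log₁₀(6.0/3.1) = 73 − 5.74 = 67.26 dB.
transformer: 75 − 20·log₁₀(7.6/3.1) = 75 − 7.79 = 67.21 dB.
CNC lathe: 80 − 20·log₁₀(15.7/3.1) = 80 − 14.09 = 65.91 dB.
conveyor drive: 84 − 20·log₁₀(31.5/3.1) = 84 − 20.14 = 63.86 dB.
Σ 10^(L/10) = 1.692e+07 → L_total = 10·log₁₀(1.692e+07) = 72.28 dB.

72 dB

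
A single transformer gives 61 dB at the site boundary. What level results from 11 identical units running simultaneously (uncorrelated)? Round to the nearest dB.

71 dB

With 11 equal, uncorrelated contributions the intensity is 11× that of one unit, giving a rise of 10·log₁₀ 11.
L_total = 61 + 10·log₁₀(11) = 61 + 10.414 = 71.41 dB.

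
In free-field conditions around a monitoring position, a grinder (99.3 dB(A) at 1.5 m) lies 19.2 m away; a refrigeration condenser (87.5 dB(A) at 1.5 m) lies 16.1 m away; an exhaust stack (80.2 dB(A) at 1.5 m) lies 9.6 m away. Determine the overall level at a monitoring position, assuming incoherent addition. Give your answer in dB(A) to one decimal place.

77.7 dB(A)

Propagate each source to the receiver with L = L_ref − 20·log₁₀(r/r_ref), then add intensities.
grinder: 99.3 − 20·log₁₀(19.2/1.5) = 99.3 − 22.14 = 77.16 dB(A).
refrigeration condenser: 87.5 − 20·log₁₀(16.1/1.5) = 87.5 − 20.61 = 66.89 dB(A).
exhaust stack: 80.2 − 20·log₁₀(9.6/1.5) = 80.2 − 16.12 = 64.08 dB(A).
Σ 10^(L/10) = 5.939e+07 → L_total = 10·log₁₀(5.939e+07) = 77.74 dB(A).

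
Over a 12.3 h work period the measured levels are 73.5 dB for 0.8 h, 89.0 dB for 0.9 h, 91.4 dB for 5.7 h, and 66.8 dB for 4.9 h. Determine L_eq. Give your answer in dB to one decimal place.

88.5 dB

L_eq = 10·log₁₀[(1/T)·Σ tᵢ·10^(Lᵢ/10)] with T = 12.3 h.
Σ tᵢ·10^(Lᵢ/10) = 0.8·10^(73.5/10) + 0.9·10^(89.0/10) + 5.7·10^(91.4/10) + 4.9·10^(66.8/10) = 8.624e+09.
L_eq = 10·log₁₀(8.624e+09/12.3) = 88.46 dB.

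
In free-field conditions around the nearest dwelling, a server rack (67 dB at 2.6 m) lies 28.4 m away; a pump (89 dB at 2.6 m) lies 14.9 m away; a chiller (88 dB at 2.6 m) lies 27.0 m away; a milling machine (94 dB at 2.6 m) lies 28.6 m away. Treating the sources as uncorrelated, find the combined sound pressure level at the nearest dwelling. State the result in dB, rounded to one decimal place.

First find each source's level at the receiver (point-source: −20·log₁₀(r/r_ref)), then combine on an intensity basis.
server rack: 67 − 20·log₁₀(28.4/2.6) = 67 − 20.77 = 46.23 dB.
pump: 89 − 20·log₁₀(14.9/2.6) = 89 − 15.16 = 73.84 dB.
chiller: 88 − 20·log₁₀(27.0/2.6) = 88 − 20.33 = 67.67 dB.
milling machine: 94 − 20·log₁₀(28.6/2.6) = 94 − 20.83 = 73.17 dB.
Σ 10^(L/10) = 5.084e+07 → L_total = 10·log₁₀(5.084e+07) = 77.06 dB.

77.1 dB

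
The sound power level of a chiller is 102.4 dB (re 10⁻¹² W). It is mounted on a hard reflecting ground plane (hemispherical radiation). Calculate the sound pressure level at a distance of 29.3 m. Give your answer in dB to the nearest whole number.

Free-field hemispherical radiation: L_p = L_w − 10·log₁₀(2π·r²), r = 29.3 m.
2π·r² = 5394 m², 10·log₁₀ of that is 37.319 dB.
L_p = 102.4 − 37.319 = 65.08 dB.

65 dB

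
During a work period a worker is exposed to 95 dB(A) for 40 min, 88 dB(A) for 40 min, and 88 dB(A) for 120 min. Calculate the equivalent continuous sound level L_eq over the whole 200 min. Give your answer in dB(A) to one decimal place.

L_eq = 10·log₁₀[(1/T)·Σ tᵢ·10^(Lᵢ/10)] with T = 200 min.
Σ tᵢ·10^(Lᵢ/10) = 40·10^(95/10) + 40·10^(88/10) + 120·10^(88/10) = 2.274e+11.
L_eq = 10·log₁₀(2.274e+11/200) = 90.56 dB(A).

90.6 dB(A)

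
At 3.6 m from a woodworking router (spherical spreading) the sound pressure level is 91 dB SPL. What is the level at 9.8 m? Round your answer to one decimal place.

82.3 dB SPL

Point-source attenuation: ΔL = 20·log₁₀(r₂/r₁) = 20·log₁₀(9.8/3.6) = 8.698 dB.
L₂ = 91 − 20·log₁₀(9.8/3.6) = 91 − 8.698 = 82.30 dB SPL.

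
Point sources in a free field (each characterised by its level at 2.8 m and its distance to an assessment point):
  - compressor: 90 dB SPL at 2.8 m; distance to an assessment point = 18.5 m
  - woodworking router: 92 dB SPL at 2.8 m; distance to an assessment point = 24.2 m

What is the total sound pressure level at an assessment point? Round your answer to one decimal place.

76.4 dB SPL

First find each source's level at the receiver (point-source: −20·log₁₀(r/r_ref)), then combine on an intensity basis.
compressor: 90 − 20·log₁₀(18.5/2.8) = 90 − 16.40 = 73.60 dB SPL.
woodworking router: 92 − 20·log₁₀(24.2/2.8) = 92 − 18.73 = 73.27 dB SPL.
Σ 10^(L/10) = 4.412e+07 → L_total = 10·log₁₀(4.412e+07) = 76.45 dB SPL.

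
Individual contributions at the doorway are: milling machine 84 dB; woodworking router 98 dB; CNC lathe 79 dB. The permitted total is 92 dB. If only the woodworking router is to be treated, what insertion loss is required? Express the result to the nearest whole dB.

Fixed contribution from the other sources: Σ 10^(L/10) = 10^(84/10) + 10^(79/10) = 3.306e+08 (85.19 dB).
To meet 92 dB overall, the treated woodworking router may contribute at most 10^(92/10) − 3.306e+08 = 1.254e+09, i.e. 90.98 dB.
So the woodworking router must be reduced from 98 to 90.98 dB: IL = 7.02 dB.

7 dB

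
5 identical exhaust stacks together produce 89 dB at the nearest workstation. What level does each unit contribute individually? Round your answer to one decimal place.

82.0 dB

5 equal contributions raise the level by 10·log₁₀ 5 = 6.990 dB, so each unit alone gives 89 − 6.990.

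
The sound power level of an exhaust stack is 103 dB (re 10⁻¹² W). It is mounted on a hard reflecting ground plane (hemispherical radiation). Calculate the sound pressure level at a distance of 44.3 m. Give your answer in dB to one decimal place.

62.1 dB

L_p = L_w − 10·log₁₀(2π·r²) with r = 44.3 m.
2π·r² = 1.233e+04 m², 10·log₁₀ of that is 40.910 dB.
L_p = 103 − 40.910 = 62.09 dB.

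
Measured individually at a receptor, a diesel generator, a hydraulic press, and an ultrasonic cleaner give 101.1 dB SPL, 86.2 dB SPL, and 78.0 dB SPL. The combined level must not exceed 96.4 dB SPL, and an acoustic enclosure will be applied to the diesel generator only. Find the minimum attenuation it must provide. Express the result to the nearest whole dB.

Everything except the diesel generator sums to 10^(86.2/10) + 10^(78.0/10) = 4.800e+08 in linear terms, 86.81 dB SPL.
The limit corresponds to 10^(96.4/10) = 4.365e+09; subtracting the fixed part leaves 3.885e+09 for the diesel generator, i.e. 95.89 dB SPL.
Required insertion loss = 101.1 − 95.89 = 5.21 dB.

5 dB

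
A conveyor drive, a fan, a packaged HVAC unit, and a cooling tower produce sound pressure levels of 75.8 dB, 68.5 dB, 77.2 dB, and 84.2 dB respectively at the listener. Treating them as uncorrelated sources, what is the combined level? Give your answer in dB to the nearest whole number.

For uncorrelated sources the intensities add, so convert each level to linear form, sum, and take 10·log₁₀ of the total.
Σ 10^(L/10) = 10^(75.8/10) + 10^(68.5/10) + 10^(77.2/10) + 10^(84.2/10) = 3.606e+08.
L_total = 10·log₁₀(3.606e+08) = 85.57 dB.

86 dB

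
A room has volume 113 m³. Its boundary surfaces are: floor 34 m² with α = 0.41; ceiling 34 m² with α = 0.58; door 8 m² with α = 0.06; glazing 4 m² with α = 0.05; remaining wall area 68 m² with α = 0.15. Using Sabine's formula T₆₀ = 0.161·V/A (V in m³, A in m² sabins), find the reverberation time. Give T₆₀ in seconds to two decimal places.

Total absorption A = 34·0.41 + 34·0.58 + 8·0.06 + 4·0.05 + 68·0.15 = 44.54 m² sabins.
T₆₀ = 0.161 × 113 / 44.54 = 0.408 s.

0.41 s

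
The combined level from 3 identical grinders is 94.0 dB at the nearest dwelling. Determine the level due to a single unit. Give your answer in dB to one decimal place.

Dividing the total intensity by 3 lowers the level by 10·log₁₀ 3 = 4.771 dB: L₁ = 94.0 − 4.771.

89.2 dB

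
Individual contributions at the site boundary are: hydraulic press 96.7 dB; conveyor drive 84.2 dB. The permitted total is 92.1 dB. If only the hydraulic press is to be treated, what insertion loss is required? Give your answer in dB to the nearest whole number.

Everything except the hydraulic press sums to 10^(84.2/10) = 2.630e+08 in linear terms, 84.20 dB.
The limit corresponds to 10^(92.1/10) = 1.622e+09; subtracting the fixed part leaves 1.359e+09 for the hydraulic press, i.e. 91.33 dB.
So the hydraulic press must be reduced from 96.7 to 91.33 dB: IL = 5.37 dB.

5 dB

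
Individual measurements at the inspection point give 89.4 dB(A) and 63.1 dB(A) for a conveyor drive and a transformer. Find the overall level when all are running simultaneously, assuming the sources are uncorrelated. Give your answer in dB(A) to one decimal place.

For uncorrelated sources the intensities add, so convert each level to linear form, sum, and take 10·log₁₀ of the total.
Σ 10^(L/10) = 10^(89.4/10) + 10^(63.1/10) = 8.730e+08.
L_total = 10·log₁₀(8.730e+08) = 89.41 dB(A).

89.4 dB(A)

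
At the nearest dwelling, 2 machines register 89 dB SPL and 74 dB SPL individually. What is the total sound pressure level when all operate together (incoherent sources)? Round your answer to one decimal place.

For uncorrelated sources the intensities add, so convert each level to linear form, sum, and take 10·log₁₀ of the total.
Σ 10^(L/10) = 10^(89/10) + 10^(74/10) = 8.194e+08.
L_total = 10·log₁₀(8.194e+08) = 89.14 dB SPL.

89.1 dB SPL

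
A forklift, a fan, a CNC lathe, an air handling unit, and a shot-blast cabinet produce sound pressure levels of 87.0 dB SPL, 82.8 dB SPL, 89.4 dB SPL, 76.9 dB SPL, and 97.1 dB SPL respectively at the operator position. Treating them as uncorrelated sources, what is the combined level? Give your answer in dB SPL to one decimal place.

98.3 dB SPL

Incoherent sources combine by intensity addition: L_total = 10·log₁₀(Σ 10^(L_i/10)).
Σ 10^(L/10) = 10^(87.0/10) + 10^(82.8/10) + 10^(89.4/10) + 10^(76.9/10) + 10^(97.1/10) = 6.740e+09.
L_total = 10·log₁₀(6.740e+09) = 98.29 dB SPL.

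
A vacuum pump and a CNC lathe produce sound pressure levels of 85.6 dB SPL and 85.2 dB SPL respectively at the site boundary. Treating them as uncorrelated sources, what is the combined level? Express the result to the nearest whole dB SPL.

Incoherent sources combine by intensity addition: L_total = 10·log₁₀(Σ 10^(L_i/10)).
Σ 10^(L/10) = 10^(85.6/10) + 10^(85.2/10) = 6.942e+08.
L_total = 10·log₁₀(6.942e+08) = 88.41 dB SPL.

88 dB SPL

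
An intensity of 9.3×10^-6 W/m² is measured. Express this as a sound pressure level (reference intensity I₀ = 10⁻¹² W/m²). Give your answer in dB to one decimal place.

L = 10·log₁₀(I/I₀) = 10·log₁₀(9.3×10^-6/10⁻¹²) = 10·log₁₀(9.3×10^6).
L = 10·(0.9685 + 6) = 69.68 dB.

69.7 dB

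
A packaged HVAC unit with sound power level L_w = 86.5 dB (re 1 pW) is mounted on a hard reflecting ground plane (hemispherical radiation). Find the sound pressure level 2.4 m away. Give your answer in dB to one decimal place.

70.9 dB

The power spreads over a hemisphere of area 2π·r², so L_p = L_w − 10·log₁₀(2π·r²).
2π·r² = 36.19 m², 10·log₁₀ of that is 15.586 dB.
L_p = 86.5 − 15.586 = 70.91 dB.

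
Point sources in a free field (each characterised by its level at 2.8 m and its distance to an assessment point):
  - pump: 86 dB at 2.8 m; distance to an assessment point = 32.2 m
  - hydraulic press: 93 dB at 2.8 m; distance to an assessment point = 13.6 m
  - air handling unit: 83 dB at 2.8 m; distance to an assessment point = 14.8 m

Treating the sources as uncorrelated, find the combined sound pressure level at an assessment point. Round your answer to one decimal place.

79.8 dB

Propagate each source to the receiver with L = L_ref − 20·log₁₀(r/r_ref), then add intensities.
pump: 86 − 20·log₁₀(32.2/2.8) = 86 − 21.21 = 64.79 dB.
hydraulic press: 93 − 20·log₁₀(13.6/2.8) = 93 − 13.73 = 79.27 dB.
air handling unit: 83 − 20·log₁₀(14.8/2.8) = 83 − 14.46 = 68.54 dB.
Σ 10^(L/10) = 9.473e+07 → L_total = 10·log₁₀(9.473e+07) = 79.76 dB.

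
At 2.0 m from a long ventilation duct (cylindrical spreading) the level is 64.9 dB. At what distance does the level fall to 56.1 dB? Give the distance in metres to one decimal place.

15.2 m

For a line source L₁ − L₂ = 10·log₁₀(r₂/r₁), so r₂ = r₁·10^((L₁−L₂)/10).
r₂ = 2.0·10^((64.9−56.1)/10) = 2.0·10^(8.8/10) = 15.17 m.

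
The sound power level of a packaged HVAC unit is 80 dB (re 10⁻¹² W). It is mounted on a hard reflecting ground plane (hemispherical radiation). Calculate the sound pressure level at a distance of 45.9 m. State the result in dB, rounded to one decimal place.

38.8 dB

The power spreads over a hemisphere of area 2π·r², so L_p = L_w − 10·log₁₀(2π·r²).
2π·r² = 1.324e+04 m², 10·log₁₀ of that is 41.218 dB.
L_p = 80 − 41.218 = 38.78 dB.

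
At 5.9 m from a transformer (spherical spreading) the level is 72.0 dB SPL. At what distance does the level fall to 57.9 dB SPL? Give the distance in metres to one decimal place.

29.9 m

The 14.1 dB drop corresponds to a distance ratio of 10^(14.1/20) for a point source.
r₂ = 5.9·10^((72.0−57.9)/20) = 5.9·10^(14.1/20) = 29.91 m.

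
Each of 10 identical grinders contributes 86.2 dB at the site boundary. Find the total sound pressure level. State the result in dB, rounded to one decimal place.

96.2 dB

With 10 equal, uncorrelated contributions the intensity is 10× that of one unit, giving a rise of 10·log₁₀ 10.
L_total = 86.2 + 10·log₁₀(10) = 86.2 + 10.000 = 96.20 dB.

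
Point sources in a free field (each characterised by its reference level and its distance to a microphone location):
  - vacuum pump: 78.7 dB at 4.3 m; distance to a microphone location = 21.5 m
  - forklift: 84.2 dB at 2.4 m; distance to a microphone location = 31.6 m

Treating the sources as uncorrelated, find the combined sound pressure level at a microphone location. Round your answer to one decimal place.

First find each source's level at the receiver (point-source: −20·log₁₀(r/r_ref)), then combine on an intensity basis.
vacuum pump: 78.7 − 20·log₁₀(21.5/4.3) = 78.7 − 13.98 = 64.72 dB.
forklift: 84.2 − 20·log₁₀(31.6/2.4) = 84.2 − 22.39 = 61.81 dB.
Σ 10^(L/10) = 4.482e+06 → L_total = 10·log₁₀(4.482e+06) = 66.52 dB.

66.5 dB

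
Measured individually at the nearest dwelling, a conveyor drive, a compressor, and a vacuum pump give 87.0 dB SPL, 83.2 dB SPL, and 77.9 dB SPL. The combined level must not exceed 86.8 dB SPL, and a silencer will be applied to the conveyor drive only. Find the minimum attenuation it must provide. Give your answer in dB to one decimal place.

3.8 dB

Fixed contribution from the other sources: Σ 10^(L/10) = 10^(83.2/10) + 10^(77.9/10) = 2.706e+08 (84.32 dB SPL).
The limit corresponds to 10^(86.8/10) = 4.786e+08; subtracting the fixed part leaves 2.080e+08 for the conveyor drive, i.e. 83.18 dB SPL.
So the conveyor drive must be reduced from 87.0 to 83.18 dB SPL: IL = 3.82 dB.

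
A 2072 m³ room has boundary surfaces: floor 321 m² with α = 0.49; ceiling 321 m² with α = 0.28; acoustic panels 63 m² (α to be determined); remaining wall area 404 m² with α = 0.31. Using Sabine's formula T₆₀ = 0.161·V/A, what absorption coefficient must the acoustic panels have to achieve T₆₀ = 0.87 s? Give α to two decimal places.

Required total absorption A = 0.161·2072/0.87 = 383.44 m².
Absorption from the other surfaces = 321·0.49 + 321·0.28 + 404·0.31 = 372.41 m², so the acoustic panels must supply 11.03 m² over 63 m².
α = 11.03/63 = 0.175.

0.18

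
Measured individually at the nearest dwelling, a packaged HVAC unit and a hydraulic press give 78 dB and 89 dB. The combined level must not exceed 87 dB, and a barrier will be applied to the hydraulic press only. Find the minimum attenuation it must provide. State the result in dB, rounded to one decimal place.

2.6 dB

Everything except the hydraulic press sums to 10^(78/10) = 6.310e+07 in linear terms, 78.00 dB.
To meet 87 dB overall, the treated hydraulic press may contribute at most 10^(87/10) − 6.310e+07 = 4.381e+08, i.e. 86.42 dB.
So the hydraulic press must be reduced from 89 to 86.42 dB: IL = 2.58 dB.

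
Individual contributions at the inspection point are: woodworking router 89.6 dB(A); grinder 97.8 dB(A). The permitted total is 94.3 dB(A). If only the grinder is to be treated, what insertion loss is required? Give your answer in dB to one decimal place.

Fixed contribution from the other source: Σ 10^(L/10) = 10^(89.6/10) = 9.120e+08 (89.60 dB(A)).
To meet 94.3 dB(A) overall, the treated grinder may contribute at most 10^(94.3/10) − 9.120e+08 = 1.780e+09, i.e. 92.50 dB(A).
Required insertion loss = 97.8 − 92.50 = 5.30 dB.

5.3 dB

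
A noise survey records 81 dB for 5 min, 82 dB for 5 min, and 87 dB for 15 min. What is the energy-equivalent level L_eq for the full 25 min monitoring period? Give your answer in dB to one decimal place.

Weight each interval's intensity by its duration and average over T = 25 min:
Σ tᵢ·10^(Lᵢ/10) = 5·10^(81/10) + 5·10^(82/10) + 15·10^(87/10) = 8.940e+09.
L_eq = 10·log₁₀(8.940e+09/25) = 85.53 dB.

85.5 dB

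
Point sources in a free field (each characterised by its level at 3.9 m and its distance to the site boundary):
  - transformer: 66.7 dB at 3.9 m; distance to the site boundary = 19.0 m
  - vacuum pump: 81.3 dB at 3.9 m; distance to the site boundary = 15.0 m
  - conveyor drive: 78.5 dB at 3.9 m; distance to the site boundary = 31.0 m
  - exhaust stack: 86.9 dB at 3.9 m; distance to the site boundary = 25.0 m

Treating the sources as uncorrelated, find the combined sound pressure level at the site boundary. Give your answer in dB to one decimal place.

Apply inverse-square spreading to bring every level to the receiver, then sum 10^(L/10).
transformer: 66.7 − 20·log₁₀(19.0/3.9) = 66.7 − 13.75 = 52.95 dB.
vacuum pump: 81.3 − 20·log₁₀(15.0/3.9) = 81.3 − 11.70 = 69.60 dB.
conveyor drive: 78.5 − 20·log₁₀(31.0/3.9) = 78.5 − 18.01 = 60.49 dB.
exhaust stack: 86.9 − 20·log₁₀(25.0/3.9) = 86.9 − 16.14 = 70.76 dB.
Σ 10^(L/10) = 2.236e+07 → L_total = 10·log₁₀(2.236e+07) = 73.49 dB.

73.5 dB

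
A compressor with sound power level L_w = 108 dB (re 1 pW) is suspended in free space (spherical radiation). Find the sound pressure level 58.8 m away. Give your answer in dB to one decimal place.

61.6 dB

The power spreads over a sphere of area 4π·r², so L_p = L_w − 10·log₁₀(4π·r²).
4π·r² = 4.345e+04 m², 10·log₁₀ of that is 46.380 dB.
L_p = 108 − 46.380 = 61.62 dB.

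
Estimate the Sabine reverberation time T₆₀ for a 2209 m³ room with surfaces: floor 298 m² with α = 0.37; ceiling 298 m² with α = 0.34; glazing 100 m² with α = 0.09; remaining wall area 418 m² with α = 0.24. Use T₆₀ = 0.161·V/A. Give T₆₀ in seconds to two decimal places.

1.11 s

Summing Sᵢαᵢ: 298·0.37 + 298·0.34 + 100·0.09 + 418·0.24 = 320.90 m².
T₆₀ = 0.161·V/A = 0.161·2209/320.90 = 1.108 s.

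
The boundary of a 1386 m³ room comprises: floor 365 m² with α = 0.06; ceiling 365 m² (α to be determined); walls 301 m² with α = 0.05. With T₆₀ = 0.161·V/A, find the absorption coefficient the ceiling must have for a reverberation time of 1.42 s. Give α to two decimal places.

From T₆₀ = 0.161·V/A, the target T₆₀ = 1.42 s needs A = 0.161·1386/1.42 = 157.15 m².
Absorption from the other surfaces = 365·0.06 + 301·0.05 = 36.95 m², so the ceiling must supply 120.20 m² over 365 m².
α = 120.20/365 = 0.329.

0.33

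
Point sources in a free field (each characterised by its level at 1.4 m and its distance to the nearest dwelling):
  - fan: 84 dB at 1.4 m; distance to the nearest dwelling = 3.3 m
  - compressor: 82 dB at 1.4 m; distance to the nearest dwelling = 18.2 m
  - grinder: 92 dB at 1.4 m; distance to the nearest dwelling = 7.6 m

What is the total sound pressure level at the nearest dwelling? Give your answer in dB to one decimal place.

80.0 dB

Propagate each source to the receiver with L = L_ref − 20·log₁₀(r/r_ref), then add intensities.
fan: 84 − 20·log₁₀(3.3/1.4) = 84 − 7.45 = 76.55 dB.
compressor: 82 − 20·log₁₀(18.2/1.4) = 82 − 22.28 = 59.72 dB.
grinder: 92 − 20·log₁₀(7.6/1.4) = 92 − 14.69 = 77.31 dB.
Σ 10^(L/10) = 9.993e+07 → L_total = 10·log₁₀(9.993e+07) = 80.00 dB.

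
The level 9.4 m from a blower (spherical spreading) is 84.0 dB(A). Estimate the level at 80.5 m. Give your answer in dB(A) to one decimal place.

Point-source attenuation: ΔL = 20·log₁₀(r₂/r₁) = 20·log₁₀(80.5/9.4) = 18.653 dB.
L₂ = 84.0 − 20·log₁₀(80.5/9.4) = 84.0 − 18.653 = 65.35 dB(A).

65.3 dB(A)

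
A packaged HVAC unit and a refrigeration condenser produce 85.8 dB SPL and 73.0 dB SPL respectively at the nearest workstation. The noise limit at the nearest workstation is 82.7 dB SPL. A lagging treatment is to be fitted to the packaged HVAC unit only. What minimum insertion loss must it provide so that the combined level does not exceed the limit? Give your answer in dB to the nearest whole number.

4 dB

The untreated sources together contribute 10^(73.0/10) = 1.995e+07, i.e. 73.00 dB SPL.
The limit corresponds to 10^(82.7/10) = 1.862e+08; subtracting the fixed part leaves 1.663e+08 for the packaged HVAC unit, i.e. 82.21 dB SPL.
Required insertion loss = 85.8 − 82.21 = 3.59 dB.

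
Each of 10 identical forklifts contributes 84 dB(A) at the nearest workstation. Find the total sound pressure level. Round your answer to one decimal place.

94.0 dB(A)

L_total = L₁ + 10·log₁₀ N for N identical incoherent sources.
L_total = 84 + 10·log₁₀(10) = 84 + 10.000 = 94.00 dB(A).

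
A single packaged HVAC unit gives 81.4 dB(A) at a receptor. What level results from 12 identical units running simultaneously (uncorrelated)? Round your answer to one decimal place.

92.2 dB(A)

N identical incoherent sources raise the level by 10·log₁₀ N.
L_total = 81.4 + 10·log₁₀(12) = 81.4 + 10.792 = 92.19 dB(A).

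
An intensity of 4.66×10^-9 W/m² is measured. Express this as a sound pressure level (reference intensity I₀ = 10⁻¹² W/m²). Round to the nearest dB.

L = 10·log₁₀(I/I₀) = 10·log₁₀(4.66×10^-9/10⁻¹²) = 10·log₁₀(4.66×10^3).
L = 10·(0.6684 + 3) = 36.68 dB.

37 dB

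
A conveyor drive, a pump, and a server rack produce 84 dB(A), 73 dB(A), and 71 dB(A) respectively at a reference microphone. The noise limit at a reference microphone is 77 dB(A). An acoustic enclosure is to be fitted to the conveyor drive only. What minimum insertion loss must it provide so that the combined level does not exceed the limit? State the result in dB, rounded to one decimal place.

Fixed contribution from the other sources: Σ 10^(L/10) = 10^(73/10) + 10^(71/10) = 3.254e+07 (75.12 dB(A)).
To meet 77 dB(A) overall, the treated conveyor drive may contribute at most 10^(77/10) − 3.254e+07 = 1.758e+07, i.e. 72.45 dB(A).
Required insertion loss = 84 − 72.45 = 11.55 dB.

11.6 dB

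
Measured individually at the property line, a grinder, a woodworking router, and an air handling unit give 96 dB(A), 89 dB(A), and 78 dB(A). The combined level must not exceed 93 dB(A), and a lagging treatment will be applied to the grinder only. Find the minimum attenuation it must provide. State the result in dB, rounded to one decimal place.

5.4 dB

Fixed contribution from the other sources: Σ 10^(L/10) = 10^(89/10) + 10^(78/10) = 8.574e+08 (89.33 dB(A)).
The limit corresponds to 10^(93/10) = 1.995e+09; subtracting the fixed part leaves 1.138e+09 for the grinder, i.e. 90.56 dB(A).
So the grinder must be reduced from 96 to 90.56 dB(A): IL = 5.44 dB.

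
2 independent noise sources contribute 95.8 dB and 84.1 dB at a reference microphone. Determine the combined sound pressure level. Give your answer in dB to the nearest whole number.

96 dB

For uncorrelated sources the intensities add, so convert each level to linear form, sum, and take 10·log₁₀ of the total.
Σ 10^(L/10) = 10^(95.8/10) + 10^(84.1/10) = 4.059e+09.
L_total = 10·log₁₀(4.059e+09) = 96.08 dB.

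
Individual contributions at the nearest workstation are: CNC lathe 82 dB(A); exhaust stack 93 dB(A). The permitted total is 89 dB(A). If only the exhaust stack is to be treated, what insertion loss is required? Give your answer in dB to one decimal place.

5.0 dB

Everything except the exhaust stack sums to 10^(82/10) = 1.585e+08 in linear terms, 82.00 dB(A).
To meet 89 dB(A) overall, the treated exhaust stack may contribute at most 10^(89/10) − 1.585e+08 = 6.358e+08, i.e. 88.03 dB(A).
Required insertion loss = 93 − 88.03 = 4.97 dB.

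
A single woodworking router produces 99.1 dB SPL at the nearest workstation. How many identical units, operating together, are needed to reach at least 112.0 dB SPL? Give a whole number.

N identical sources give L₁ + 10·log₁₀ N, so require 10·log₁₀ N ≥ 112.0 − 99.1 = 12.9 dB.
N ≥ 10^(12.9/10) = 19.498, so N = 20.

20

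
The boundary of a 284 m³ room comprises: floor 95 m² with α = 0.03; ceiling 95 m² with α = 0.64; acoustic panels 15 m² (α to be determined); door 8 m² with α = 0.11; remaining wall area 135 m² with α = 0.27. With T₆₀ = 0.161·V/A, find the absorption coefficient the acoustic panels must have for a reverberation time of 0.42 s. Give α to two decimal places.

From T₆₀ = 0.161·V/A, the target T₆₀ = 0.42 s needs A = 0.161·284/0.42 = 108.87 m².
Absorption from the other surfaces = 95·0.03 + 95·0.64 + 8·0.11 + 135·0.27 = 100.98 m², so the acoustic panels must supply 7.89 m² over 15 m².
α = 7.89/15 = 0.526.

0.53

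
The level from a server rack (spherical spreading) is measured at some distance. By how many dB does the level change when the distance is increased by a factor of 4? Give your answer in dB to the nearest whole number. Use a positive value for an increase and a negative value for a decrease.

With spherical spreading the level changes by −20·log₁₀(r₂/r₁).
ΔL = −20·log₁₀(4) = -12.04 dB.

-12 dB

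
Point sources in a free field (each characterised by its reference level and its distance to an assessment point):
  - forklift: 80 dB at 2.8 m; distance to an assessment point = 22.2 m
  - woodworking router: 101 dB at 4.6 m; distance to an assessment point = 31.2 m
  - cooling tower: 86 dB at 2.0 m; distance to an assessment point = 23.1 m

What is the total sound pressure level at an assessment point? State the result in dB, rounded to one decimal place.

Apply inverse-square spreading to bring every level to the receiver, then sum 10^(L/10).
forklift: 80 − 20·log₁₀(22.2/2.8) = 80 − 17.98 = 62.02 dB.
woodworking router: 101 − 20·log₁₀(31.2/4.6) = 101 − 16.63 = 84.37 dB.
cooling tower: 86 − 20·log₁₀(23.1/2.0) = 86 − 21.25 = 64.75 dB.
Σ 10^(L/10) = 2.782e+08 → L_total = 10·log₁₀(2.782e+08) = 84.44 dB.

84.4 dB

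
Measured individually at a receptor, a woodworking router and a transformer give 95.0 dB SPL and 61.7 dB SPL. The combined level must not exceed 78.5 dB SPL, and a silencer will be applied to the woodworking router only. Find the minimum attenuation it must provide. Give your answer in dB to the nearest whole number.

17 dB

Everything except the woodworking router sums to 10^(61.7/10) = 1.479e+06 in linear terms, 61.70 dB SPL.
To meet 78.5 dB SPL overall, the treated woodworking router may contribute at most 10^(78.5/10) − 1.479e+06 = 6.932e+07, i.e. 78.41 dB SPL.
Required insertion loss = 95.0 − 78.41 = 16.59 dB.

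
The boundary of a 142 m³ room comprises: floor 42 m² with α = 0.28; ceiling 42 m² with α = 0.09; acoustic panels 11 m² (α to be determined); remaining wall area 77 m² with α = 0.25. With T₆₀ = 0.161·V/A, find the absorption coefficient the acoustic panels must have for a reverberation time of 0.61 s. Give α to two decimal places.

0.24

Required total absorption A = 0.161·142/0.61 = 37.48 m².
Absorption from the other surfaces = 42·0.28 + 42·0.09 + 77·0.25 = 34.79 m², so the acoustic panels must supply 2.69 m² over 11 m².
α = 2.69/11 = 0.244.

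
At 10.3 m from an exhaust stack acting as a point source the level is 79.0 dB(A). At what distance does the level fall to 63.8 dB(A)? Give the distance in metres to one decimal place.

59.3 m

For a point source L₁ − L₂ = 20·log₁₀(r₂/r₁), so r₂ = r₁·10^((L₁−L₂)/20).
r₂ = 10.3·10^((79.0−63.8)/20) = 10.3·10^(15.2/20) = 59.27 m.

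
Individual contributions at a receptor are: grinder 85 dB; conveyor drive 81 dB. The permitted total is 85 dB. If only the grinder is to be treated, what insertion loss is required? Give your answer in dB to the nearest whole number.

Everything except the grinder sums to 10^(81/10) = 1.259e+08 in linear terms, 81.00 dB.
The limit corresponds to 10^(85/10) = 3.162e+08; subtracting the fixed part leaves 1.903e+08 for the grinder, i.e. 82.80 dB.
Required insertion loss = 85 − 82.80 = 2.20 dB.

2 dB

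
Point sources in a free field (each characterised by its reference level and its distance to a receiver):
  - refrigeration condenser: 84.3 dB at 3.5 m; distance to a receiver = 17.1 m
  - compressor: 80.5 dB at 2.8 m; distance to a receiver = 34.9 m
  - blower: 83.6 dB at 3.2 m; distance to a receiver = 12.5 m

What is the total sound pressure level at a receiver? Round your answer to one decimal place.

74.3 dB

Apply inverse-square spreading to bring every level to the receiver, then sum 10^(L/10).
refrigeration condenser: 84.3 − 20·log₁₀(17.1/3.5) = 84.3 − 13.78 = 70.52 dB.
compressor: 80.5 − 20·log₁₀(34.9/2.8) = 80.5 − 21.91 = 58.59 dB.
blower: 83.6 − 20·log₁₀(12.5/3.2) = 83.6 − 11.84 = 71.76 dB.
Σ 10^(L/10) = 2.701e+07 → L_total = 10·log₁₀(2.701e+07) = 74.32 dB.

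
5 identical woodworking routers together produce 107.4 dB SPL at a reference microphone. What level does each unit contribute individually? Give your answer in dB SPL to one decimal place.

For N identical incoherent sources L_total = L₁ + 10·log₁₀ N, so L₁ = 107.4 − 10·log₁₀(5) = 107.4 − 6.990.

100.4 dB SPL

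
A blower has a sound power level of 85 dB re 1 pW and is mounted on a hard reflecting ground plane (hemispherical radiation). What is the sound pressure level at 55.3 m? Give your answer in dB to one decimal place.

Free-field hemispherical radiation: L_p = L_w − 10·log₁₀(2π·r²), r = 55.3 m.
2π·r² = 1.921e+04 m², 10·log₁₀ of that is 42.836 dB.
L_p = 85 − 42.836 = 42.16 dB.

42.2 dB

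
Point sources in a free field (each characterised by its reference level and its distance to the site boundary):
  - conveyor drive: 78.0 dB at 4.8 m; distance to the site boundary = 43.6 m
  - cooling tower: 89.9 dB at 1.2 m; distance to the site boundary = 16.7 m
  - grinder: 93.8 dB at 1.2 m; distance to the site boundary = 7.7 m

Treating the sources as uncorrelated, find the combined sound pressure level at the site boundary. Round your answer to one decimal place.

Propagate each source to the receiver with L = L_ref − 20·log₁₀(r/r_ref), then add intensities.
conveyor drive: 78.0 − 20·log₁₀(43.6/4.8) = 78.0 − 19.16 = 58.84 dB.
cooling tower: 89.9 − 20·log₁₀(16.7/1.2) = 89.9 − 22.87 = 67.03 dB.
grinder: 93.8 − 20·log₁₀(7.7/1.2) = 93.8 − 16.15 = 77.65 dB.
Σ 10^(L/10) = 6.407e+07 → L_total = 10·log₁₀(6.407e+07) = 78.07 dB.

78.1 dB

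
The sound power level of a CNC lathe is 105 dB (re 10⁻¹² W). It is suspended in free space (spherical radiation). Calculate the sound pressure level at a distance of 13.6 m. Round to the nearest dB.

71 dB

The power spreads over a sphere of area 4π·r², so L_p = L_w − 10·log₁₀(4π·r²).
4π·r² = 2324 m², 10·log₁₀ of that is 33.663 dB.
L_p = 105 − 33.663 = 71.34 dB.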